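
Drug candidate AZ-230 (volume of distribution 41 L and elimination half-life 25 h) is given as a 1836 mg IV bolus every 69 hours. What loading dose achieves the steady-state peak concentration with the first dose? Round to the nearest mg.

2154 mg

f = (1/2)^(69/25) ≈ 0.147624; accumulation ratio R = 1/(1−f) ≈ 1.17319.
Loading dose to hit Cmax,ss on first dose: D_load = D_maint·R ≈ 1836 × 1.17319 ≈ 2153.98 mg.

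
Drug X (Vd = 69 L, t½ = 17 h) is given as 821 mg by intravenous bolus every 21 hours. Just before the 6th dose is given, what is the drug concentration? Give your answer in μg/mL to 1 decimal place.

f = (1/2)^(τ/t½) = (1/2)^(21/17) ≈ 0.4248.
C₀ = D/Vd = 821/69 ≈ 11.899 μg/mL.
Before the 6th dose, 5 doses have been given. Superposition: Cmin = C₀·(f + f² + … + f^5).
≈ 11.899 × (0.4248 + 0.1805 + 0.0767 + 0.0326 + 0.0138) ≈ 11.899 × 0.7284 ≈ 8.667 μg/mL.

8.7 μg/mL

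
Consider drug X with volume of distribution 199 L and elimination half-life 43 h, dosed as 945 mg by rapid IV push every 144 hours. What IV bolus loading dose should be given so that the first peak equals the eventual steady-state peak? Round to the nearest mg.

f = (1/2)^(144/43) ≈ 0.098152; accumulation ratio R = 1/(1−f) ≈ 1.10883.
Loading dose to hit Cmax,ss on first dose: D_load = D_maint·R ≈ 945 × 1.10883 ≈ 1047.84 mg.

1048 mg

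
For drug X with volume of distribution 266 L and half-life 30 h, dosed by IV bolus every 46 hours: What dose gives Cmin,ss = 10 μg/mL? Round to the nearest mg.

τ/t½ = 46/30 ≈ 1.5333, so f = (1/2)^(46/30) ≈ 0.345478.
Cmin,ss = (D/Vd)·f/(1−f), so D = Cmin,ss·Vd·(1−f)/f.
D = 10 × 266 × (1−f)/f ≈ 10 × 266 × 1.89454 ≈ 5039.48 mg.

5039 mg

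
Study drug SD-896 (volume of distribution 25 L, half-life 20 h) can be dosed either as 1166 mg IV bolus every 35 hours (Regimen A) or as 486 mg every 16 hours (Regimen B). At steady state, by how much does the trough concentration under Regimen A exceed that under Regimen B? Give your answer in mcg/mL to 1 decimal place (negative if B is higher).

-6.5 mcg/mL

Regimen A: f = (1/2)^(35/20) ≈ 0.2973; Cmin,ss = (1166/25)·f/(1−f) ≈ 19.733 mcg/mL.
Regimen B: f = (1/2)^(16/20) ≈ 0.5743; Cmin,ss = (486/25)·f/(1−f) ≈ 26.226 mcg/mL.
Difference ≈ 19.733 − 26.226 ≈ -6.493 mcg/mL.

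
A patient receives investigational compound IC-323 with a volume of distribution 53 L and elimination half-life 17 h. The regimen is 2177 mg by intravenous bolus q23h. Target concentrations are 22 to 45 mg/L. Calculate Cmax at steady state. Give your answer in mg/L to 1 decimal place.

67.5 mg/L

τ/t½ = 23/17 ≈ 1.3529, so fraction remaining f = (1/2)^(23/17) ≈ 0.3915.
At steady state, accumulation factor R = 1/(1 − e^(−kτ)) ≈ 1.6434.
Single-dose peak C₀ = D/Vd = 2177/53 ≈ 41.075 mg/L.
Steady-state peak Cmax,ss = C₀·R ≈ 41.075 × 1.6434 ≈ 67.503 mg/L.
Peak 67.5 mg/L vs MTC 45 mg/L: exceeds toxic threshold.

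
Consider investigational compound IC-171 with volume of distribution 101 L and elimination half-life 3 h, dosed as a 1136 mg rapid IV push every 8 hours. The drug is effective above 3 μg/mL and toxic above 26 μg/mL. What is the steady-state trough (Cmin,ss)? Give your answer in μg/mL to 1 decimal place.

2.1 μg/mL

k = ln2/t½ = ln2/3 ≈ 0.231049 h⁻¹; fraction remaining f = e^(−kτ) = e^(−0.231049×8) ≈ 0.1575.
At steady state, accumulation factor R = 1/(1 − e^(−kτ)) ≈ 1.1869.
Single-dose peak C₀ = D/Vd = 1136/101 ≈ 11.248 μg/mL.
Steady-state peak Cmax,ss = C₀·R ≈ 11.248 × 1.1869 ≈ 13.350 μg/mL.
One interval later, Cmin,ss = Cmax,ss·e^(−kτ) ≈ 13.350 × 0.1575 ≈ 2.103 μg/mL.
Trough 2.1 μg/mL vs MEC 3 μg/mL: subtherapeutic.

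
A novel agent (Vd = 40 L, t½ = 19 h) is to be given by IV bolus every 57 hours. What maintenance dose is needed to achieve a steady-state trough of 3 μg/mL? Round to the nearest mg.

τ/t½ = 57/19 ≈ 3, so f = (1/2)^(57/19) ≈ 0.125000.
Cmin,ss = (D/Vd)·f/(1−f), so D = Cmin,ss·Vd·(1−f)/f.
D = 3 × 40 × (1−f)/f ≈ 3 × 40 × 7.00000 ≈ 840.00 mg.

840 mg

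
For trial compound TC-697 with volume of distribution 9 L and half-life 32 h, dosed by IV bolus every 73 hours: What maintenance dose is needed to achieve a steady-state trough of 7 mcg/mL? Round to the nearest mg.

τ/t½ = 73/32 ≈ 2.2812, so f = (1/2)^(73/32) ≈ 0.205719.
Cmin,ss = (D/Vd)·f/(1−f), so D = Cmin,ss·Vd·(1−f)/f.
D = 7 × 9 × (1−f)/f ≈ 7 × 9 × 3.86100 ≈ 243.24 mg.

243 mg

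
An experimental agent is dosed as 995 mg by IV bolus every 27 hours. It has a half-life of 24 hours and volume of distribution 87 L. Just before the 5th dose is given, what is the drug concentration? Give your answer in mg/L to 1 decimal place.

9.3 mg/L

f = (1/2)^(τ/t½) = (1/2)^(27/24) ≈ 0.4585.
C₀ = D/Vd = 995/87 ≈ 11.437 mg/L.
Before the 5th dose, 4 doses have been given. Superposition: Cmin = C₀·(f + f² + … + f^4).
≈ 11.437 × (0.4585 + 0.2102 + 0.0964 + 0.0442) ≈ 11.437 × 0.8093 ≈ 9.256 mg/L.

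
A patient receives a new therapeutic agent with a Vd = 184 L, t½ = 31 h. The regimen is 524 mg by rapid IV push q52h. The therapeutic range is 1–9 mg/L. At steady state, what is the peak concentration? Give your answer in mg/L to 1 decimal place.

4.1 mg/L

τ/t½ = 52/31 ≈ 1.6774, so fraction remaining f = (1/2)^(52/31) ≈ 0.3126.
Accumulation ratio R = 1/(1 − f) ≈ 1/0.6874 ≈ 1.4548.
Each bolus raises the concentration by D/Vd = 524/184 ≈ 2.848 mg/L.
Cmax,ss = C₀/(1 − f) ≈ 2.848/0.6874 ≈ 4.143 mg/L.
Peak 4.1 mg/L vs MTC 9 mg/L: below toxic threshold.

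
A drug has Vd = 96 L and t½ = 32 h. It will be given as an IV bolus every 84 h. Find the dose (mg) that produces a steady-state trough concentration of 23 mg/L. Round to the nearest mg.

τ/t½ = 84/32 ≈ 2.625, so f = (1/2)^(84/32) ≈ 0.162105.
Cmin,ss = (D/Vd)·f/(1−f), so D = Cmin,ss·Vd·(1−f)/f.
D = 23 × 96 × (1−f)/f ≈ 23 × 96 × 5.16884 ≈ 11412.80 mg.

11413 mg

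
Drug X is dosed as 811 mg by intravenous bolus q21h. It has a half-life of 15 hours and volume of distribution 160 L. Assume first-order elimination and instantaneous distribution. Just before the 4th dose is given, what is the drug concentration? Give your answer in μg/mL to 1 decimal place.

f = (1/2)^(τ/t½) = (1/2)^(21/15) ≈ 0.3789.
C₀ = D/Vd = 811/160 ≈ 5.069 μg/mL.
Before the 4th dose, 3 doses have been given. Superposition: Cmin = C₀·(f + f² + … + f^3).
≈ 5.069 × (0.3789 + 0.1436 + 0.0544) ≈ 5.069 × 0.5769 ≈ 2.924 μg/mL.

2.9 μg/mL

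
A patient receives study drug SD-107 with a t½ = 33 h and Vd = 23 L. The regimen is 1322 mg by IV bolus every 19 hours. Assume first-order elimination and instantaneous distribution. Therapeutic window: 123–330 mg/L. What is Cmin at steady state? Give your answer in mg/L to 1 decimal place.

117.2 mg/L

τ/t½ = 19/33 ≈ 0.57576, so fraction remaining f = (1/2)^(19/33) ≈ 0.6709.
At steady state, accumulation factor R = 1/(1 − e^(−kτ)) ≈ 3.0386.
Each bolus raises the concentration by D/Vd = 1322/23 ≈ 57.478 mg/L.
Steady-state peak Cmax,ss = C₀·R ≈ 57.478 × 3.0386 ≈ 174.653 mg/L.
Steady-state trough Cmin,ss = Cmax,ss·f ≈ 174.653 × 0.6709 ≈ 117.175 mg/L.
Trough 117.2 mg/L vs MEC 123 mg/L: subtherapeutic.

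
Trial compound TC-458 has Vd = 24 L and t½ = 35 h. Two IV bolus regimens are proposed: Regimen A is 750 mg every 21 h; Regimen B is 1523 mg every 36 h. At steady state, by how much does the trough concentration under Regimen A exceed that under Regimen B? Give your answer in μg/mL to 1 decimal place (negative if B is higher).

-0.4 μg/mL

Regimen A: f = (1/2)^(21/35) ≈ 0.6598; Cmin,ss = (750/24)·f/(1−f) ≈ 60.608 μg/mL.
Regimen B: f = (1/2)^(36/35) ≈ 0.4902; Cmin,ss = (1523/24)·f/(1−f) ≈ 61.019 μg/mL.
Difference ≈ 60.608 − 61.019 ≈ -0.411 μg/mL.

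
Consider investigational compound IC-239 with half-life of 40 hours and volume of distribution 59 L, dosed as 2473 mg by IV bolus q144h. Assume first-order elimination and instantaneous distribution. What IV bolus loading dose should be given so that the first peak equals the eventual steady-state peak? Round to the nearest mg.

f = (1/2)^(144/40) ≈ 0.082469; accumulation ratio R = 1/(1−f) ≈ 1.08988.
Loading dose to hit Cmax,ss on first dose: D_load = D_maint·R ≈ 2473 × 1.08988 ≈ 2695.27 mg.

2695 mg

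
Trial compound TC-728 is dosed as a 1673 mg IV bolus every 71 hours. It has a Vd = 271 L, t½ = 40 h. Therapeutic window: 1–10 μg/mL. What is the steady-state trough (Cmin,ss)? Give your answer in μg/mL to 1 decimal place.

2.5 μg/mL

τ/t½ = 71/40 ≈ 1.775, so fraction remaining f = (1/2)^(71/40) ≈ 0.2922.
Single-dose peak C₀ = D/Vd = 1673/271 ≈ 6.173 μg/mL.
Steady-state trough Cmin,ss = C₀·f/(1−f) ≈ 6.173 × 0.2922/0.7078 ≈ 2.548 μg/mL.
Trough 2.5 μg/mL vs MEC 1 μg/mL: adequate.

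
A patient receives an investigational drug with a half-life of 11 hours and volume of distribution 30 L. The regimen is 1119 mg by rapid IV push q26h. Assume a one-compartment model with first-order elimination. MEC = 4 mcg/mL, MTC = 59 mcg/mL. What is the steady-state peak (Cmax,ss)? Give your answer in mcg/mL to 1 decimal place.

τ/t½ = 26/11 ≈ 2.3636, so fraction remaining f = (1/2)^(26/11) ≈ 0.1943.
At steady state, accumulation factor R = 1/(1 − e^(−kτ)) ≈ 1.2412.
Each bolus raises the concentration by D/Vd = 1119/30 ≈ 37.300 mcg/mL.
Cmax,ss = C₀/(1 − f) ≈ 37.300/0.8057 ≈ 46.295 mcg/mL.
Peak 46.3 mcg/mL vs MTC 59 mcg/mL: below toxic threshold.

46.3 mcg/mL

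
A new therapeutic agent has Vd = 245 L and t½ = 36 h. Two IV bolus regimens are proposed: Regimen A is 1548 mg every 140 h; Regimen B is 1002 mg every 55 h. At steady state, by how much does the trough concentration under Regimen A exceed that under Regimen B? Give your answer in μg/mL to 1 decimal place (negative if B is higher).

Regimen A: f = (1/2)^(140/36) ≈ 0.0675; Cmin,ss = (1548/245)·f/(1−f) ≈ 0.457 μg/mL.
Regimen B: f = (1/2)^(55/36) ≈ 0.3468; Cmin,ss = (1002/245)·f/(1−f) ≈ 2.171 μg/mL.
Difference ≈ 0.457 − 2.171 ≈ -1.714 μg/mL.

-1.7 μg/mL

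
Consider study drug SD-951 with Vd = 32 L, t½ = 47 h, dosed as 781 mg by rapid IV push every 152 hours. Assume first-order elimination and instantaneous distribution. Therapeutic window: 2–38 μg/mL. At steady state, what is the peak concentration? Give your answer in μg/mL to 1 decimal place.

27.3 μg/mL

Over one 152-h interval, 152/47 ≈ 3.234 half-lives elapse, leaving f ≈ 0.1063 of each dose.
At steady state, accumulation factor R = 1/(1 − e^(−kτ)) ≈ 1.1189.
Single-dose peak C₀ = D/Vd = 781/32 ≈ 24.406 μg/mL.
Steady-state peak Cmax,ss = C₀·R ≈ 24.406 × 1.1189 ≈ 27.308 μg/mL.
Peak 27.3 μg/mL vs MTC 38 μg/mL: below toxic threshold.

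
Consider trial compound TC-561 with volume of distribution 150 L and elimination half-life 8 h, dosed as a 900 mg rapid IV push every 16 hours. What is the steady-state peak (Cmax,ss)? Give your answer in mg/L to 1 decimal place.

τ = 16 h = 2 half-lives, so f = (1/2)^2 = 0.25.
Accumulation ratio R = 1/(1 − f) = 1/0.75 = 4/3.
Single-dose peak C₀ = D/Vd = 900/150 = 6 mg/L.
Steady-state peak Cmax,ss = C₀·R = 6 × 4/3 ≈ 8.000 mg/L.

8.0 mg/L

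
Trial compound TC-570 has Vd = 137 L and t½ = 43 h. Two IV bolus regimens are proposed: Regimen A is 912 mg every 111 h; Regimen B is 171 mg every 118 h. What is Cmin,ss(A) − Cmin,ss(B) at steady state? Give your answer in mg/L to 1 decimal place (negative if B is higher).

1.1 mg/L

Regimen A: f = (1/2)^(111/43) ≈ 0.1671; Cmin,ss = (912/137)·f/(1−f) ≈ 1.336 mg/L.
Regimen B: f = (1/2)^(118/43) ≈ 0.1493; Cmin,ss = (171/137)·f/(1−f) ≈ 0.219 mg/L.
Difference ≈ 1.336 − 0.219 ≈ 1.117 mg/L.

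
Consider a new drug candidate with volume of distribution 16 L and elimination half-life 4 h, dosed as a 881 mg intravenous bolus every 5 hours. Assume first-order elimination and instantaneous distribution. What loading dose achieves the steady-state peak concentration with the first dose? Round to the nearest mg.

1520 mg

f = (1/2)^(5/4) ≈ 0.420448; accumulation ratio R = 1/(1−f) ≈ 1.72547.
Loading dose to hit Cmax,ss on first dose: D_load = D_maint·R ≈ 881 × 1.72547 ≈ 1520.14 mg.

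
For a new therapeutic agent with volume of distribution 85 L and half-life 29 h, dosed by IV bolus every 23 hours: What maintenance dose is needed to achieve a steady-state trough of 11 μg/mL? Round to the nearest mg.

τ/t½ = 23/29 ≈ 0.7931, so f = (1/2)^(23/29) ≈ 0.577101.
Cmin,ss = (D/Vd)·f/(1−f), so D = Cmin,ss·Vd·(1−f)/f.
D = 11 × 85 × (1−f)/f ≈ 11 × 85 × 0.73280 ≈ 685.17 mg.

685 mg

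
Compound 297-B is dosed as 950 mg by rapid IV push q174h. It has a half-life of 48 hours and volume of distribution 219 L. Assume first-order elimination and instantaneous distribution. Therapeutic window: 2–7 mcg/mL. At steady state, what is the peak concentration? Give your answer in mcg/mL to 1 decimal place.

4.7 mcg/mL

τ/t½ = 174/48 ≈ 3.625, so fraction remaining f = (1/2)^(174/48) ≈ 0.0811.
At steady state, accumulation factor R = 1/(1 − e^(−kτ)) ≈ 1.0883.
Each bolus raises the concentration by D/Vd = 950/219 ≈ 4.338 mcg/mL.
Steady-state peak Cmax,ss = C₀·R ≈ 4.338 × 1.0883 ≈ 4.721 mcg/mL.
Peak 4.7 mcg/mL vs MTC 7 mcg/mL: below toxic threshold.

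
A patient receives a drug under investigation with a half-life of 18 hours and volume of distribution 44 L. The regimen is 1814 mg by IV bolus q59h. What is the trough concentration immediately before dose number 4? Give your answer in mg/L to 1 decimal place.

f = (1/2)^(τ/t½) = (1/2)^(59/18) ≈ 0.1031.
C₀ = D/Vd = 1814/44 ≈ 41.227 mg/L.
Before the 4th dose, 3 doses have been given. Superposition: Cmin = C₀·(f + f² + … + f^3).
≈ 41.227 × (0.1031 + 0.0106 + 0.0011) ≈ 41.227 × 0.1148 ≈ 4.733 mg/L.

4.7 mg/L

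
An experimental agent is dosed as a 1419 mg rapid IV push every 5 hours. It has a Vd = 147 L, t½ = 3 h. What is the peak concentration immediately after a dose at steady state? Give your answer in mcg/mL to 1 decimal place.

14.1 mcg/mL

Over one 5-h interval, 5/3 ≈ 1.6667 half-lives elapse, leaving f ≈ 0.3150 of each dose.
Accumulation ratio R = 1/(1 − f) ≈ 1/0.6850 ≈ 1.4599.
Each bolus raises the concentration by D/Vd = 1419/147 ≈ 9.653 mcg/mL.
Steady-state peak Cmax,ss = C₀·R ≈ 9.653 × 1.4599 ≈ 14.092 mcg/mL.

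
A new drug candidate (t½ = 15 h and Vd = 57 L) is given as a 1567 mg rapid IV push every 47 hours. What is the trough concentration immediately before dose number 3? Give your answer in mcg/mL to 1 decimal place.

f = (1/2)^(τ/t½) = (1/2)^(47/15) ≈ 0.1140.
C₀ = D/Vd = 1567/57 ≈ 27.491 mcg/mL.
Before the 3rd dose, 2 doses have been given. Superposition: Cmin = C₀·(f + f²).
≈ 27.491 × (0.1140 + 0.0130) ≈ 27.491 × 0.1270 ≈ 3.491 mcg/mL.

3.5 mcg/mL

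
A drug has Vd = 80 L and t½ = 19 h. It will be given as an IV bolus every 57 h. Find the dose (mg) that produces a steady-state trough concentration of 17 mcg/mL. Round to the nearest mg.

τ/t½ = 57/19 ≈ 3, so f = (1/2)^(57/19) ≈ 0.125000.
Cmin,ss = (D/Vd)·f/(1−f), so D = Cmin,ss·Vd·(1−f)/f.
D = 17 × 80 × (1−f)/f ≈ 17 × 80 × 7.00000 ≈ 9520.00 mg.

9520 mg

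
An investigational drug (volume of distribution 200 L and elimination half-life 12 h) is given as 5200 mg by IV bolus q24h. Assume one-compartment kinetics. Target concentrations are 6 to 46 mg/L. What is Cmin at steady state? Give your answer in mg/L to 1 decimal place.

8.7 mg/L

The dosing interval is 2 half-lives, so f = 2^(−2) = 0.25.
Accumulation ratio R = 1/(1 − f) = 1/0.75 = 4/3.
Single-dose peak C₀ = D/Vd = 5200/200 = 26 mg/L.
Steady-state peak Cmax,ss = C₀·R = 26 × 4/3 ≈ 34.667 mg/L.
Steady-state trough Cmin,ss = Cmax,ss·f ≈ 34.667 × 0.25 ≈ 8.667 mg/L.
Trough 8.7 mg/L vs MEC 6 mg/L: adequate.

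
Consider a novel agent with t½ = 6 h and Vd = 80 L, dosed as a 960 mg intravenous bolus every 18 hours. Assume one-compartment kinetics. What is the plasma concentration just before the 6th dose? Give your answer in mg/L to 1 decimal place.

1.7 mg/L

f = (1/2)^(τ/t½) = (1/2)^(18/6) ≈ 0.1250.
C₀ = D/Vd = 960/80 ≈ 12.000 mg/L.
Before the 6th dose, 5 doses have been given. Superposition: Cmin = C₀·(f + f² + … + f^5).
≈ 12.000 × (0.1250 + 0.0156 + 0.0020 + 0.0002 + 0.0000) ≈ 12.000 × 0.1428 ≈ 1.714 mg/L.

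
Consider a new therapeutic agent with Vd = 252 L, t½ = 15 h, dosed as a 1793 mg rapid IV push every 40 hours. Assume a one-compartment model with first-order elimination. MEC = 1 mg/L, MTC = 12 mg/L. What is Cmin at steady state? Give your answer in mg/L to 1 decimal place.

τ/t½ = 40/15 ≈ 2.6667, so fraction remaining f = (1/2)^(40/15) ≈ 0.1575.
Each bolus raises the concentration by D/Vd = 1793/252 ≈ 7.115 mg/L.
Steady-state trough Cmin,ss = C₀·f/(1−f) ≈ 7.115 × 0.1575/0.8425 ≈ 1.330 mg/L.
Trough 1.3 mg/L vs MEC 1 mg/L: adequate.

1.3 mg/L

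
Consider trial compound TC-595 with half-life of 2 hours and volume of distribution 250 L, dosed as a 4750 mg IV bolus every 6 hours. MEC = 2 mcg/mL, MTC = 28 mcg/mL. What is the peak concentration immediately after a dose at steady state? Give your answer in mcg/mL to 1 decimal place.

τ = 6 h = 3 half-lives, so f = (1/2)^3 = 0.125.
At steady state, R = 1/(1 − 0.125) = 8/7.
Single-dose peak C₀ = D/Vd = 4750/250 = 19 mcg/mL.
Steady-state peak Cmax,ss = C₀·R = 19 × 8/7 ≈ 21.714 mcg/mL.
Peak 21.7 mcg/mL vs MTC 28 mcg/mL: below toxic threshold.

21.7 mcg/mL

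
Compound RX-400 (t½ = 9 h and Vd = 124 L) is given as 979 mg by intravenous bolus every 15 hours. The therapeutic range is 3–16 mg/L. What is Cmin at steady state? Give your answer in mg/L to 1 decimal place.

3.6 mg/L

τ/t½ = 15/9 ≈ 1.6667, so fraction remaining f = (1/2)^(15/9) ≈ 0.3150.
Accumulation ratio R = 1/(1 − f) ≈ 1/0.6850 ≈ 1.4599.
Each bolus raises the concentration by D/Vd = 979/124 ≈ 7.895 mg/L.
Steady-state peak Cmax,ss = C₀·R ≈ 7.895 × 1.4599 ≈ 11.526 mg/L.
Steady-state trough Cmin,ss = Cmax,ss·f ≈ 11.526 × 0.3150 ≈ 3.631 mg/L.
Trough 3.6 mg/L vs MEC 3 mg/L: adequate.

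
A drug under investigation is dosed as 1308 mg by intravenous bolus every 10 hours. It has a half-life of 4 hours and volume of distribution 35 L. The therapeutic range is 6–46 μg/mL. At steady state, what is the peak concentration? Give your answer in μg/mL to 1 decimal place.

45.4 μg/mL

τ/t½ = 10/4 ≈ 2.5, so fraction remaining f = (1/2)^(10/4) ≈ 0.1768.
At steady state, accumulation factor R = 1/(1 − e^(−kτ)) ≈ 1.2148.
Single-dose peak C₀ = D/Vd = 1308/35 ≈ 37.371 μg/mL.
Cmax,ss = C₀/(1 − f) ≈ 37.371/0.8232 ≈ 45.397 μg/mL.
Peak 45.4 μg/mL vs MTC 46 μg/mL: below toxic threshold.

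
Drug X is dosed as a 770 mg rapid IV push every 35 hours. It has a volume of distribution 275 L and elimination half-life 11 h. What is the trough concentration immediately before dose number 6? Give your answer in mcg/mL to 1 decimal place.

f = (1/2)^(τ/t½) = (1/2)^(35/11) ≈ 0.1102.
C₀ = D/Vd = 770/275 ≈ 2.800 mcg/mL.
Before the 6th dose, 5 doses have been given. Superposition: Cmin = C₀·(f + f² + … + f^5).
≈ 2.800 × (0.1102 + 0.0121 + 0.0013 + 0.0001 + 0.0000) ≈ 2.800 × 0.1237 ≈ 0.346 mcg/mL.

0.3 mcg/mL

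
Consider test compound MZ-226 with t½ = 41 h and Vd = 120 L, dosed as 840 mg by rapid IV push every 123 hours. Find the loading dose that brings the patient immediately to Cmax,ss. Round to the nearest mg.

f = (1/2)^(123/41) ≈ 0.125000; accumulation ratio R = 1/(1−f) ≈ 1.14286.
Loading dose to hit Cmax,ss on first dose: D_load = D_maint·R ≈ 840 × 1.14286 ≈ 960.00 mg.

960 mg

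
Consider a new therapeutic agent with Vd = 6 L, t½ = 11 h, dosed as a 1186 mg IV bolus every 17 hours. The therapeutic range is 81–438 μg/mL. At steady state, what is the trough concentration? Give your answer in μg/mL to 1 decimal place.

103.0 μg/mL

τ/t½ = 17/11 ≈ 1.5455, so fraction remaining f = (1/2)^(17/11) ≈ 0.3426.
At steady state, accumulation factor R = 1/(1 − e^(−kτ)) ≈ 1.5211.
Each bolus raises the concentration by D/Vd = 1186/6 ≈ 197.667 μg/mL.
Cmax,ss = C₀/(1 − f) ≈ 197.667/0.6574 ≈ 300.680 μg/mL.
One interval later, Cmin,ss = Cmax,ss·e^(−kτ) ≈ 300.680 × 0.3426 ≈ 103.013 μg/mL.
Trough 103.0 μg/mL vs MEC 81 μg/mL: adequate.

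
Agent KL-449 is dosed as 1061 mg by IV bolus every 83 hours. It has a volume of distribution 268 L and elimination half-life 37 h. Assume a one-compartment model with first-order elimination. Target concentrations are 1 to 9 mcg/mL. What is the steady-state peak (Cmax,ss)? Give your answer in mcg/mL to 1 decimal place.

5.0 mcg/mL

Over one 83-h interval, 83/37 ≈ 2.2432 half-lives elapse, leaving f ≈ 0.2112 of each dose.
At steady state, accumulation factor R = 1/(1 − e^(−kτ)) ≈ 1.2677.
Each bolus raises the concentration by D/Vd = 1061/268 ≈ 3.959 mcg/mL.
Steady-state peak Cmax,ss = C₀·R ≈ 3.959 × 1.2677 ≈ 5.019 mcg/mL.
Peak 5.0 mcg/mL vs MTC 9 mcg/mL: below toxic threshold.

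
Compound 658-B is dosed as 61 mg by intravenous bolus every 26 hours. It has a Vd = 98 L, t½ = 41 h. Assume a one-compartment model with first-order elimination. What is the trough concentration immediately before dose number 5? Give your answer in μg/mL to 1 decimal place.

f = (1/2)^(τ/t½) = (1/2)^(26/41) ≈ 0.6443.
C₀ = D/Vd = 61/98 ≈ 0.622 μg/mL.
Before the 5th dose, 4 doses have been given. Superposition: Cmin = C₀·(f + f² + … + f^4).
≈ 0.622 × (0.6443 + 0.4151 + 0.2675 + 0.1723) ≈ 0.622 × 1.4992 ≈ 0.933 μg/mL.

0.9 μg/mL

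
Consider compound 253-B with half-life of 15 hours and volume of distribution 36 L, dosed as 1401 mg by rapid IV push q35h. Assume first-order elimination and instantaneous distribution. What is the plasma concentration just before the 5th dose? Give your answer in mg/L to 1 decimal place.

f = (1/2)^(τ/t½) = (1/2)^(35/15) ≈ 0.1984.
C₀ = D/Vd = 1401/36 ≈ 38.917 mg/L.
Before the 5th dose, 4 doses have been given. Superposition: Cmin = C₀·(f + f² + … + f^4).
≈ 38.917 × (0.1984 + 0.0394 + 0.0078 + 0.0015) ≈ 38.917 × 0.2471 ≈ 9.616 mg/L.

9.6 mg/L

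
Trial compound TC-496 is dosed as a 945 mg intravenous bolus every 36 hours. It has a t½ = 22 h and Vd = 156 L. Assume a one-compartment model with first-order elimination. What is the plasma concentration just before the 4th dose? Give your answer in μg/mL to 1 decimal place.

2.8 μg/mL

f = (1/2)^(τ/t½) = (1/2)^(36/22) ≈ 0.3217.
C₀ = D/Vd = 945/156 ≈ 6.058 μg/mL.
Before the 4th dose, 3 doses have been given. Superposition: Cmin = C₀·(f + f² + … + f^3).
≈ 6.058 × (0.3217 + 0.1035 + 0.0333) ≈ 6.058 × 0.4585 ≈ 2.778 μg/mL.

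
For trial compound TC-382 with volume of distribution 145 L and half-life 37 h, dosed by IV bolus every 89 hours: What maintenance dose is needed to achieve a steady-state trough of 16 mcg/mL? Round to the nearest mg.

9971 mg

τ/t½ = 89/37 ≈ 2.4054, so f = (1/2)^(89/37) ≈ 0.188756.
Cmin,ss = (D/Vd)·f/(1−f), so D = Cmin,ss·Vd·(1−f)/f.
D = 16 × 145 × (1−f)/f ≈ 16 × 145 × 4.29784 ≈ 9970.99 mg.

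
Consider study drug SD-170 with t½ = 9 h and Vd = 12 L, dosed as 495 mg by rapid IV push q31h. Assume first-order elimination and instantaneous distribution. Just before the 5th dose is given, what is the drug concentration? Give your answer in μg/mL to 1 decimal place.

4.2 μg/mL

f = (1/2)^(τ/t½) = (1/2)^(31/9) ≈ 0.0919.
C₀ = D/Vd = 495/12 ≈ 41.250 μg/mL.
Before the 5th dose, 4 doses have been given. Superposition: Cmin = C₀·(f + f² + … + f^4).
≈ 41.250 × (0.0919 + 0.0084 + 0.0008 + 0.0001) ≈ 41.250 × 0.1012 ≈ 4.175 μg/mL.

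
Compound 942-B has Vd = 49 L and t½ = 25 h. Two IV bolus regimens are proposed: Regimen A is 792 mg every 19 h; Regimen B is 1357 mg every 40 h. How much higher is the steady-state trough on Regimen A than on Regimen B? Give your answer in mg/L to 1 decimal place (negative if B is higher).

Regimen A: f = (1/2)^(19/25) ≈ 0.5905; Cmin,ss = (792/49)·f/(1−f) ≈ 23.307 mg/L.
Regimen B: f = (1/2)^(40/25) ≈ 0.3299; Cmin,ss = (1357/49)·f/(1−f) ≈ 13.634 mg/L.
Difference ≈ 23.307 − 13.634 ≈ 9.673 mg/L.

9.7 mg/L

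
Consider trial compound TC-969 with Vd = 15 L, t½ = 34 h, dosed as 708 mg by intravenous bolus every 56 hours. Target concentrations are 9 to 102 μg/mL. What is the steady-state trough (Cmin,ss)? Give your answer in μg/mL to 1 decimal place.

22.1 μg/mL

k = ln2/t½ = ln2/34 ≈ 0.020387 h⁻¹; fraction remaining f = e^(−kτ) = e^(−0.020387×56) ≈ 0.3193.
At steady state, accumulation factor R = 1/(1 − e^(−kτ)) ≈ 1.4691.
Single-dose peak C₀ = D/Vd = 708/15 ≈ 47.200 μg/mL.
Cmax,ss = C₀/(1 − f) ≈ 47.200/0.6807 ≈ 69.340 μg/mL.
One interval later, Cmin,ss = Cmax,ss·e^(−kτ) ≈ 69.340 × 0.3193 ≈ 22.140 μg/mL.
Trough 22.1 μg/mL vs MEC 9 μg/mL: adequate.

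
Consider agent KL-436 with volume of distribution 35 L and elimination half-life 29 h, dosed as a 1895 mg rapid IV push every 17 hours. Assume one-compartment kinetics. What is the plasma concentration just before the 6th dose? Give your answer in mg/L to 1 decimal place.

f = (1/2)^(τ/t½) = (1/2)^(17/29) ≈ 0.6661.
C₀ = D/Vd = 1895/35 ≈ 54.143 mg/L.
Before the 6th dose, 5 doses have been given. Superposition: Cmin = C₀·(f + f² + … + f^5).
≈ 54.143 × (0.6661 + 0.4437 + 0.2955 + 0.1969 + 0.1311) ≈ 54.143 × 1.7333 ≈ 93.846 mg/L.

93.8 mg/L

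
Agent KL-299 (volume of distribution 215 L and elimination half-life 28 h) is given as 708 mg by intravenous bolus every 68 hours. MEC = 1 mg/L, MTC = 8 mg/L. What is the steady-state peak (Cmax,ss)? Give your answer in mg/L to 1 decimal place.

τ/t½ = 68/28 ≈ 2.4286, so fraction remaining f = (1/2)^(68/28) ≈ 0.1857.
Accumulation ratio R = 1/(1 − f) ≈ 1/0.8143 ≈ 1.2280.
Each bolus raises the concentration by D/Vd = 708/215 ≈ 3.293 mg/L.
Cmax,ss = C₀/(1 − f) ≈ 3.293/0.8143 ≈ 4.044 mg/L.
Peak 4.0 mg/L vs MTC 8 mg/L: below toxic threshold.

4.0 mg/L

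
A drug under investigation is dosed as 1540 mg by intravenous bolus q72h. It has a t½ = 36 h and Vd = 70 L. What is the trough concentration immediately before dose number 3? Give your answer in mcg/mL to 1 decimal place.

f = (1/2)^(τ/t½) = (1/2)^(72/36) ≈ 0.2500.
C₀ = D/Vd = 1540/70 ≈ 22.000 mcg/mL.
Before the 3rd dose, 2 doses have been given. Superposition: Cmin = C₀·(f + f²).
≈ 22.000 × (0.2500 + 0.0625) ≈ 22.000 × 0.3125 ≈ 6.875 mcg/mL.

6.9 mcg/mL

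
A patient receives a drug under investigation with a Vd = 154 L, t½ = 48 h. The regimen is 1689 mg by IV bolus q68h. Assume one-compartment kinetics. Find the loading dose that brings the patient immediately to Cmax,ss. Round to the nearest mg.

f = (1/2)^(68/48) ≈ 0.374577; accumulation ratio R = 1/(1−f) ≈ 1.59892.
Loading dose to hit Cmax,ss on first dose: D_load = D_maint·R ≈ 1689 × 1.59892 ≈ 2700.58 mg.

2701 mg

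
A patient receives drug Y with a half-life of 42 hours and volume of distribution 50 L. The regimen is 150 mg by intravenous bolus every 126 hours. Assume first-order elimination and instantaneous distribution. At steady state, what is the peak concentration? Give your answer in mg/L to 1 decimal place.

The dosing interval is 3 half-lives, so f = 2^(−3) = 0.125.
Accumulation ratio R = 1/(1 − f) = 1/0.875 = 8/7.
Single-dose peak C₀ = D/Vd = 150/50 = 3 mg/L.
Steady-state peak Cmax,ss = C₀·R = 3 × 8/7 ≈ 3.429 mg/L.

3.4 mg/L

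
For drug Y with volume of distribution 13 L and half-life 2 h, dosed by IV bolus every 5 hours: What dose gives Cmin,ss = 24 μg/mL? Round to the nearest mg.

τ/t½ = 5/2 ≈ 2.5, so f = (1/2)^(5/2) ≈ 0.176777.
Cmin,ss = (D/Vd)·f/(1−f), so D = Cmin,ss·Vd·(1−f)/f.
D = 24 × 13 × (1−f)/f ≈ 24 × 13 × 4.65684 ≈ 1452.93 mg.

1453 mg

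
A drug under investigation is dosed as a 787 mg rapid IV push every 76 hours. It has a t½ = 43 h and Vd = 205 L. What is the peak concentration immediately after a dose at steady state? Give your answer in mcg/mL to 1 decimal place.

k = ln2/t½ = ln2/43 ≈ 0.016120 h⁻¹; fraction remaining f = e^(−kτ) = e^(−0.016120×76) ≈ 0.2937.
Accumulation ratio R = 1/(1 − f) ≈ 1/0.7063 ≈ 1.4158.
Single-dose peak C₀ = D/Vd = 787/205 ≈ 3.839 mcg/mL.
Steady-state peak Cmax,ss = C₀·R ≈ 3.839 × 1.4158 ≈ 5.435 mcg/mL.

5.4 mcg/mL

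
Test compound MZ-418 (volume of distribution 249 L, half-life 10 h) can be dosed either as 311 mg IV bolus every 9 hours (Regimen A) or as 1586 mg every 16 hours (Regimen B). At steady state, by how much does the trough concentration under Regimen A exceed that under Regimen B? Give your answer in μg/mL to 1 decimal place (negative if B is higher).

Regimen A: f = (1/2)^(9/10) ≈ 0.5359; Cmin,ss = (311/249)·f/(1−f) ≈ 1.442 μg/mL.
Regimen B: f = (1/2)^(16/10) ≈ 0.3299; Cmin,ss = (1586/249)·f/(1−f) ≈ 3.136 μg/mL.
Difference ≈ 1.442 − 3.136 ≈ -1.694 μg/mL.

-1.7 μg/mL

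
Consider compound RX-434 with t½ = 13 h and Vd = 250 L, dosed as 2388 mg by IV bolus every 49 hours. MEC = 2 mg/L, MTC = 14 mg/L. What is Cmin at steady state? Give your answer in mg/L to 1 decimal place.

0.8 mg/L

k = ln2/t½ = ln2/13 ≈ 0.053319 h⁻¹; fraction remaining f = e^(−kτ) = e^(−0.053319×49) ≈ 0.0733.
Accumulation ratio R = 1/(1 − f) ≈ 1/0.9267 ≈ 1.0791.
Each bolus raises the concentration by D/Vd = 2388/250 ≈ 9.552 mg/L.
Cmax,ss = C₀/(1 − f) ≈ 9.552/0.9267 ≈ 10.308 mg/L.
Steady-state trough Cmin,ss = Cmax,ss·f ≈ 10.308 × 0.0733 ≈ 0.756 mg/L.
Trough 0.8 mg/L vs MEC 2 mg/L: subtherapeutic.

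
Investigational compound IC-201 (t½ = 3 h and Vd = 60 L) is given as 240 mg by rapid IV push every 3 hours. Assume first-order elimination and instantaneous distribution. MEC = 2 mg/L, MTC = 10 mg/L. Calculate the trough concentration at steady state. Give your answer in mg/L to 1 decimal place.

The dosing interval is 1 half-life, so f = 2^(−1) = 0.5.
Accumulation ratio R = 1/(1 − f) = 1/0.5 = 2/1.
Single-dose peak C₀ = D/Vd = 240/60 = 4 mg/L.
Steady-state peak Cmax,ss = C₀·R = 4 × 2/1 ≈ 8.000 mg/L.
Steady-state trough Cmin,ss = Cmax,ss·f ≈ 8.000 × 0.5 ≈ 4.000 mg/L.
Trough 4.0 mg/L vs MEC 2 mg/L: adequate.

4.0 mg/L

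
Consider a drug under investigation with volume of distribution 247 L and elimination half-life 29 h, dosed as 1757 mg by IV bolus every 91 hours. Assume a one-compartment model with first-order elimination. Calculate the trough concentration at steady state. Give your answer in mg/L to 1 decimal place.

τ/t½ = 91/29 ≈ 3.1379, so fraction remaining f = (1/2)^(91/29) ≈ 0.1136.
Accumulation ratio R = 1/(1 − f) ≈ 1/0.8864 ≈ 1.1282.
Each bolus raises the concentration by D/Vd = 1757/247 ≈ 7.113 mg/L.
Cmax,ss = C₀/(1 − f) ≈ 7.113/0.8864 ≈ 8.025 mg/L.
One interval later, Cmin,ss = Cmax,ss·e^(−kτ) ≈ 8.025 × 0.1136 ≈ 0.912 mg/L.

0.9 mg/L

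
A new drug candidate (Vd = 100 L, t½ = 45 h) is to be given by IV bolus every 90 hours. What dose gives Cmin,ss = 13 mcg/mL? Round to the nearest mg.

τ/t½ = 90/45 ≈ 2, so f = (1/2)^(90/45) ≈ 0.250000.
Cmin,ss = (D/Vd)·f/(1−f), so D = Cmin,ss·Vd·(1−f)/f.
D = 13 × 100 × (1−f)/f ≈ 13 × 100 × 3.00000 ≈ 3900.00 mg.

3900 mg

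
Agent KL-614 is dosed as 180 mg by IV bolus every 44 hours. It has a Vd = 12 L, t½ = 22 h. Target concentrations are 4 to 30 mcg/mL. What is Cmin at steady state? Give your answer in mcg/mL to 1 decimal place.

τ = 44 h = 2 half-lives, so f = (1/2)^2 = 0.25.
At steady state, R = 1/(1 − 0.25) = 4/3.
Single-dose peak C₀ = D/Vd = 180/12 = 15 mcg/mL.
Steady-state peak Cmax,ss = C₀·R = 15 × 4/3 ≈ 20.000 mcg/mL.
Steady-state trough Cmin,ss = Cmax,ss·f ≈ 20.000 × 0.25 ≈ 5.000 mcg/mL.
Trough 5.0 mcg/mL vs MEC 4 mcg/mL: adequate.

5.0 mcg/mL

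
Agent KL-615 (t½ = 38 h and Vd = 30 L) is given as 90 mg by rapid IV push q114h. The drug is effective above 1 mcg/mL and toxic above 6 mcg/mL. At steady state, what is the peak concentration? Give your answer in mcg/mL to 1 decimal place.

3.4 mcg/mL

τ = 114 h = 3 half-lives, so f = (1/2)^3 = 0.125.
Accumulation ratio R = 1/(1 − f) = 1/0.875 = 8/7.
Single-dose peak C₀ = D/Vd = 90/30 = 3 mcg/mL.
Steady-state peak Cmax,ss = C₀·R = 3 × 8/7 ≈ 3.429 mcg/mL.
Peak 3.4 mcg/mL vs MTC 6 mcg/mL: below toxic threshold.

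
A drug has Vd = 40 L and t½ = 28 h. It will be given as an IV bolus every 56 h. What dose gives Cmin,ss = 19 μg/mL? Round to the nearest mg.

2280 mg

τ/t½ = 56/28 ≈ 2, so f = (1/2)^(56/28) ≈ 0.250000.
Cmin,ss = (D/Vd)·f/(1−f), so D = Cmin,ss·Vd·(1−f)/f.
D = 19 × 40 × (1−f)/f ≈ 19 × 40 × 3.00000 ≈ 2280.00 mg.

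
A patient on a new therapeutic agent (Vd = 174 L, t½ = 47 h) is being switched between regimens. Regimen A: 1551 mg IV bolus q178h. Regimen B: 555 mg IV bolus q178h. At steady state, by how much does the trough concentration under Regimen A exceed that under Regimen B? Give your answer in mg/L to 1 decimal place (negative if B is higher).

Regimen A: f = (1/2)^(178/47) ≈ 0.0724; Cmin,ss = (1551/174)·f/(1−f) ≈ 0.696 mg/L.
Regimen B: f = (1/2)^(178/47) ≈ 0.0724; Cmin,ss = (555/174)·f/(1−f) ≈ 0.249 mg/L.
Difference ≈ 0.696 − 0.249 ≈ 0.447 mg/L.

0.4 mg/L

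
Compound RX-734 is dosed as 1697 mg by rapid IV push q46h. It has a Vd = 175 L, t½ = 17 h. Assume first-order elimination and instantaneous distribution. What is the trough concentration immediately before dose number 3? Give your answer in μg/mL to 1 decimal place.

f = (1/2)^(τ/t½) = (1/2)^(46/17) ≈ 0.1533.
C₀ = D/Vd = 1697/175 ≈ 9.697 μg/mL.
Before the 3rd dose, 2 doses have been given. Superposition: Cmin = C₀·(f + f²).
≈ 9.697 × (0.1533 + 0.0235) ≈ 9.697 × 0.1768 ≈ 1.714 μg/mL.

1.7 μg/mL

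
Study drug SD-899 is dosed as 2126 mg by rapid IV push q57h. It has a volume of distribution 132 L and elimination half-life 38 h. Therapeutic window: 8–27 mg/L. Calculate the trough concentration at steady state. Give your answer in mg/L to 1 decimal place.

τ/t½ = 57/38 ≈ 1.5, so fraction remaining f = (1/2)^(57/38) ≈ 0.3536.
Accumulation ratio R = 1/(1 − f) ≈ 1/0.6464 ≈ 1.5470.
Each bolus raises the concentration by D/Vd = 2126/132 ≈ 16.106 mg/L.
Cmax,ss = C₀/(1 − f) ≈ 16.106/0.6464 ≈ 24.916 mg/L.
Steady-state trough Cmin,ss = Cmax,ss·f ≈ 24.916 × 0.3536 ≈ 8.810 mg/L.
Trough 8.8 mg/L vs MEC 8 mg/L: adequate.

8.8 mg/L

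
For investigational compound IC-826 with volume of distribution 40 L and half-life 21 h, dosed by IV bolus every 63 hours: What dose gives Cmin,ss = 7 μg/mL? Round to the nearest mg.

τ/t½ = 63/21 ≈ 3, so f = (1/2)^(63/21) ≈ 0.125000.
Cmin,ss = (D/Vd)·f/(1−f), so D = Cmin,ss·Vd·(1−f)/f.
D = 7 × 40 × (1−f)/f ≈ 7 × 40 × 7.00000 ≈ 1960.00 mg.

1960 mg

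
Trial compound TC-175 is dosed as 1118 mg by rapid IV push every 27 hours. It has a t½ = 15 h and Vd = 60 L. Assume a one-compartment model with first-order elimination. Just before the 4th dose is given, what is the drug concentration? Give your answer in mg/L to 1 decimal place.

7.3 mg/L

f = (1/2)^(τ/t½) = (1/2)^(27/15) ≈ 0.2872.
C₀ = D/Vd = 1118/60 ≈ 18.633 mg/L.
Before the 4th dose, 3 doses have been given. Superposition: Cmin = C₀·(f + f² + … + f^3).
≈ 18.633 × (0.2872 + 0.0825 + 0.0237) ≈ 18.633 × 0.3934 ≈ 7.330 mg/L.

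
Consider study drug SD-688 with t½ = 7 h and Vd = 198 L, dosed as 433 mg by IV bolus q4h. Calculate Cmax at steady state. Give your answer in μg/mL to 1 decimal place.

τ/t½ = 4/7 ≈ 0.57143, so fraction remaining f = (1/2)^(4/7) ≈ 0.6730.
Accumulation ratio R = 1/(1 − f) ≈ 1/0.3270 ≈ 3.0581.
Single-dose peak C₀ = D/Vd = 433/198 ≈ 2.187 μg/mL.
Steady-state peak Cmax,ss = C₀·R ≈ 2.187 × 3.0581 ≈ 6.688 μg/mL.

6.7 μg/mL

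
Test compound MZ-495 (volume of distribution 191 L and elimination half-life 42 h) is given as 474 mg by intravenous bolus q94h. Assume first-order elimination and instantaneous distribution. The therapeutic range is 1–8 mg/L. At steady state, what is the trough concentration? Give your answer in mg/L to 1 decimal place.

0.7 mg/L

τ/t½ = 94/42 ≈ 2.2381, so fraction remaining f = (1/2)^(94/42) ≈ 0.2120.
At steady state, accumulation factor R = 1/(1 − e^(−kτ)) ≈ 1.2690.
Single-dose peak C₀ = D/Vd = 474/191 ≈ 2.482 mg/L.
Steady-state peak Cmax,ss = C₀·R ≈ 2.482 × 1.2690 ≈ 3.150 mg/L.
Steady-state trough Cmin,ss = Cmax,ss·f ≈ 3.150 × 0.2120 ≈ 0.668 mg/L.
Trough 0.7 mg/L vs MEC 1 mg/L: subtherapeutic.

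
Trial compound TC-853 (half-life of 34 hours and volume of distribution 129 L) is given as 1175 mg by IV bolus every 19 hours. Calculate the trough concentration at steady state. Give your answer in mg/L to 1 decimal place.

k = ln2/t½ = ln2/34 ≈ 0.020387 h⁻¹; fraction remaining f = e^(−kτ) = e^(−0.020387×19) ≈ 0.6789.
At steady state, accumulation factor R = 1/(1 − e^(−kτ)) ≈ 3.1143.
Single-dose peak C₀ = D/Vd = 1175/129 ≈ 9.109 mg/L.
Steady-state peak Cmax,ss = C₀·R ≈ 9.109 × 3.1143 ≈ 28.368 mg/L.
One interval later, Cmin,ss = Cmax,ss·e^(−kτ) ≈ 28.368 × 0.6789 ≈ 19.259 mg/L.

19.3 mg/L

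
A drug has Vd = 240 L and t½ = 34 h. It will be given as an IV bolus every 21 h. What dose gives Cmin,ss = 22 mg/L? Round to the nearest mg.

2821 mg

τ/t½ = 21/34 ≈ 0.61765, so f = (1/2)^(21/34) ≈ 0.651733.
Cmin,ss = (D/Vd)·f/(1−f), so D = Cmin,ss·Vd·(1−f)/f.
D = 22 × 240 × (1−f)/f ≈ 22 × 240 × 0.53437 ≈ 2821.47 mg.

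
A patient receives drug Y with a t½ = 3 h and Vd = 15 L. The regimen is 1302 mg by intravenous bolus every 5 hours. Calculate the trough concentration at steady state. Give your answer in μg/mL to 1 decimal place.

k = ln2/t½ = ln2/3 ≈ 0.231049 h⁻¹; fraction remaining f = e^(−kτ) = e^(−0.231049×5) ≈ 0.3150.
At steady state, accumulation factor R = 1/(1 − e^(−kτ)) ≈ 1.4599.
Single-dose peak C₀ = D/Vd = 1302/15 ≈ 86.800 μg/mL.
Steady-state peak Cmax,ss = C₀·R ≈ 86.800 × 1.4599 ≈ 126.719 μg/mL.
Steady-state trough Cmin,ss = Cmax,ss·f ≈ 126.719 × 0.3150 ≈ 39.916 μg/mL.

39.9 μg/mL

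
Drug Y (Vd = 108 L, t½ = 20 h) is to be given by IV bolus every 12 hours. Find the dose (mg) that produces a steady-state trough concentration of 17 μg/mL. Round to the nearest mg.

τ/t½ = 12/20 ≈ 0.6, so f = (1/2)^(12/20) ≈ 0.659754.
Cmin,ss = (D/Vd)·f/(1−f), so D = Cmin,ss·Vd·(1−f)/f.
D = 17 × 108 × (1−f)/f ≈ 17 × 108 × 0.51572 ≈ 946.86 mg.

947 mg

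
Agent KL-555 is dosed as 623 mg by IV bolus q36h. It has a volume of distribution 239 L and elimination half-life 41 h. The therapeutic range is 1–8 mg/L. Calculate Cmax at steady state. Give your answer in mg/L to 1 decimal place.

k = ln2/t½ = ln2/41 ≈ 0.016906 h⁻¹; fraction remaining f = e^(−kτ) = e^(−0.016906×36) ≈ 0.5441.
Accumulation ratio R = 1/(1 − f) ≈ 1/0.4559 ≈ 2.1935.
Single-dose peak C₀ = D/Vd = 623/239 ≈ 2.607 mg/L.
Steady-state peak Cmax,ss = C₀·R ≈ 2.607 × 2.1935 ≈ 5.718 mg/L.
Peak 5.7 mg/L vs MTC 8 mg/L: below toxic threshold.

5.7 mg/L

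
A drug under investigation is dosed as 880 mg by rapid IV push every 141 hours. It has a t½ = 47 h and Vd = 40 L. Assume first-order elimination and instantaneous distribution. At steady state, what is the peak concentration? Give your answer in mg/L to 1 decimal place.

τ = 141 h = 3 half-lives, so f = (1/2)^3 = 0.125.
At steady state, R = 1/(1 − 0.125) = 8/7.
Single-dose peak C₀ = D/Vd = 880/40 = 22 mg/L.
Steady-state peak Cmax,ss = C₀·R = 22 × 8/7 ≈ 25.143 mg/L.

25.1 mg/L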